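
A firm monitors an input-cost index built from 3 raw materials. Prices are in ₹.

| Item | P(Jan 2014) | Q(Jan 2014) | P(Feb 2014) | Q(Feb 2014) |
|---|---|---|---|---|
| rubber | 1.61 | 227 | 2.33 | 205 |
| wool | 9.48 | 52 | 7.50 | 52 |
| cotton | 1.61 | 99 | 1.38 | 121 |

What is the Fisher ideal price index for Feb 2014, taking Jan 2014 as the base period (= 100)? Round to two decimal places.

Laspeyres component (base-period weights):
ΣP(Feb 2014)Q(Jan 2014) = 2.33×227 + 7.50×52 + 1.38×99 = 528.91 + 390 + 136.62 = 1055.53
ΣP(Jan 2014)Q(Jan 2014) = 1.61×227 + 9.48×52 + 1.61×99 = 365.47 + 492.96 + 159.39 = 1017.82
L = 1055.53 / 1017.82 × 100 = 103.7050
Paasche component (current-period weights):
ΣP(Feb 2014)Q(Feb 2014) = 2.33×205 + 7.50×52 + 1.38×121 = 477.65 + 390 + 166.98 = 1034.63
ΣP(Jan 2014)Q(Feb 2014) = 1.61×205 + 9.48×52 + 1.61×121 = 330.05 + 492.96 + 194.81 = 1017.82
P = 1034.63 / 1017.82 × 100 = 101.6516
Fisher = √(L × P) = √(103.7050 × 101.6516) = 102.6731

102.67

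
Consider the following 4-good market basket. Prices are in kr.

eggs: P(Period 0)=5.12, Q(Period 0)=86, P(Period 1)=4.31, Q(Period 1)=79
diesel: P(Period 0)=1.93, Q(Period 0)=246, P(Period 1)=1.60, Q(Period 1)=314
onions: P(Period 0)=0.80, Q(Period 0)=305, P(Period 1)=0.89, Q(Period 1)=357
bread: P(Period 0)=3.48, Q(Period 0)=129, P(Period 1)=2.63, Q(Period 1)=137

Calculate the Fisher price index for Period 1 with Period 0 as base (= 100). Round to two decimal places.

Laspeyres component (base-period weights):
ΣP(Period 1)Q(Period 0) = 4.31×86 + 1.60×246 + 0.89×305 + 2.63×129 = 370.66 + 393.6 + 271.45 + 339.27 = 1374.98
ΣP(Period 0)Q(Period 0) = 5.12×86 + 1.93×246 + 0.80×305 + 3.48×129 = 440.32 + 474.78 + 244 + 448.92 = 1608.02
L = 1374.98 / 1608.02 × 100 = 85.5076
Paasche component (current-period weights):
ΣP(Period 1)Q(Period 1) = 4.31×79 + 1.60×314 + 0.89×357 + 2.63×137 = 340.49 + 502.4 + 317.73 + 360.31 = 1520.93
ΣP(Period 0)Q(Period 1) = 5.12×79 + 1.93×314 + 0.80×357 + 3.48×137 = 404.48 + 606.02 + 285.6 + 476.76 = 1772.86
P = 1520.93 / 1772.86 × 100 = 85.7896
Fisher = √(L × P) = √(85.5076 × 85.7896) = 85.6485

85.65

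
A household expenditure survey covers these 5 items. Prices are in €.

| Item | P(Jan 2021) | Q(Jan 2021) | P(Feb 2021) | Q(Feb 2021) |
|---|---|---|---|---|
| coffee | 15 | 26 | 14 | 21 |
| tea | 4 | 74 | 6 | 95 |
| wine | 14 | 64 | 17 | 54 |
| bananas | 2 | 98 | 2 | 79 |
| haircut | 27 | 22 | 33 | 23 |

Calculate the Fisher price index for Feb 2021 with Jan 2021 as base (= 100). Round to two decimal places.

119.91

Laspeyres component (base-period weights):
ΣP(Feb 2021)Q(Jan 2021) = 14×26 + 6×74 + 17×64 + 2×98 + 33×22 = 364 + 444 + 1088 + 196 + 726 = 2818
ΣP(Jan 2021)Q(Jan 2021) = 15×26 + 4×74 + 14×64 + 2×98 + 27×22 = 390 + 296 + 896 + 196 + 594 = 2372
L = 2818 / 2372 × 100 = 118.8027
Paasche component (current-period weights):
ΣP(Feb 2021)Q(Feb 2021) = 14×21 + 6×95 + 17×54 + 2×79 + 33×23 = 294 + 570 + 918 + 158 + 759 = 2699
ΣP(Jan 2021)Q(Feb 2021) = 15×21 + 4×95 + 14×54 + 2×79 + 27×23 = 315 + 380 + 756 + 158 + 621 = 2230
P = 2699 / 2230 × 100 = 121.0314
Fisher = √(L × P) = √(118.8027 × 121.0314) = 119.9119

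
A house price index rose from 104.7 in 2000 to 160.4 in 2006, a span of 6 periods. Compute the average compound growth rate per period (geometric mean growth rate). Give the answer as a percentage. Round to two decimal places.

7.37%

Growth factor = (160.4/104.7)^(1/6) = (1.531996)^(1/6) = 1.073684
Growth rate = 1.073684 − 1 = 0.073684 = 7.3684%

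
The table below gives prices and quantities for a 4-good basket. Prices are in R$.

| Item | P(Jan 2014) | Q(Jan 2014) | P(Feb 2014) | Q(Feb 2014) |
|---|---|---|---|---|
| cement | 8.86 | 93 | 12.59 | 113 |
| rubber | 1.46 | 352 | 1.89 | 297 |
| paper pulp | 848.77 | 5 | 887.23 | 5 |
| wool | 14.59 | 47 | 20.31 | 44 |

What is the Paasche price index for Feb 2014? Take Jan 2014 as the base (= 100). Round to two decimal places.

115.71

Paasche price index uses current-period quantities as weights.
ΣP(Feb 2014)·Q(Feb 2014) = 12.59×113 + 1.89×297 + 887.23×5 + 20.31×44 = 1422.67 + 561.33 + 4436.15 + 893.64 = 7313.79
ΣP(Jan 2014)·Q(Feb 2014) = 8.86×113 + 1.46×297 + 848.77×5 + 14.59×44 = 1001.18 + 433.62 + 4243.85 + 641.96 = 6320.61
Index = 7313.79 / 6320.61 × 100 = 115.7134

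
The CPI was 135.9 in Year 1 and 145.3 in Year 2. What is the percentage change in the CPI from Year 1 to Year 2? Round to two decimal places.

6.92%

Change = (145.3 − 135.9) / 135.9 × 100
       = 9.4 / 135.9 × 100 = 6.9169%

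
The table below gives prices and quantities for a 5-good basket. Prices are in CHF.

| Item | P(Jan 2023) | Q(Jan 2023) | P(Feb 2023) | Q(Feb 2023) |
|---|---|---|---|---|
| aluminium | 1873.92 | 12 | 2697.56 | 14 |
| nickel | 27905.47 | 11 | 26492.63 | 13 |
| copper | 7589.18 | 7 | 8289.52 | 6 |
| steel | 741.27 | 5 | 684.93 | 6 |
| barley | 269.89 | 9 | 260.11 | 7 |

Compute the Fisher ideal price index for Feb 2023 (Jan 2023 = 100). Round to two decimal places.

99.51

Laspeyres component (base-period weights):
ΣP(Feb 2023)Q(Jan 2023) = 2697.56×12 + 26492.63×11 + 8289.52×7 + 684.93×5 + 260.11×9 = 32370.72 + 291418.93 + 58026.64 + 3424.65 + 2340.99 = 387581.93
ΣP(Jan 2023)Q(Jan 2023) = 1873.92×12 + 27905.47×11 + 7589.18×7 + 741.27×5 + 269.89×9 = 22487.04 + 306960.17 + 53124.26 + 3706.35 + 2429.01 = 388706.83
L = 387581.93 / 388706.83 × 100 = 99.7106
Paasche component (current-period weights):
ΣP(Feb 2023)Q(Feb 2023) = 2697.56×14 + 26492.63×13 + 8289.52×6 + 684.93×6 + 260.11×7 = 37765.84 + 344404.19 + 49737.12 + 4109.58 + 1820.77 = 437837.5
ΣP(Jan 2023)Q(Feb 2023) = 1873.92×14 + 27905.47×13 + 7589.18×6 + 741.27×6 + 269.89×7 = 26234.88 + 362771.11 + 45535.08 + 4447.62 + 1889.23 = 440877.92
P = 437837.5 / 440877.92 × 100 = 99.3104
Fisher = √(L × P) = √(99.7106 × 99.3104) = 99.5103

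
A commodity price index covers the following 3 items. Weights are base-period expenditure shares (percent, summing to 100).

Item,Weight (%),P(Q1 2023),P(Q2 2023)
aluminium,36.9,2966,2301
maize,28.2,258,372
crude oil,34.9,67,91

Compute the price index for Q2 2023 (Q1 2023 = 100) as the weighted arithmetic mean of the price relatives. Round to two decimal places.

116.69

aluminium: 36.9 × (2301/2966) = 36.9 × 0.775792 = 28.6267
maize: 28.2 × (372/258) = 28.2 × 1.441860 = 40.6605
crude oil: 34.9 × (91/67) = 34.9 × 1.358209 = 47.4015
Index = Σ wᵢ·(p₁ᵢ/p₀ᵢ) = 28.6267 + 40.6605 + 47.4015 = 116.6887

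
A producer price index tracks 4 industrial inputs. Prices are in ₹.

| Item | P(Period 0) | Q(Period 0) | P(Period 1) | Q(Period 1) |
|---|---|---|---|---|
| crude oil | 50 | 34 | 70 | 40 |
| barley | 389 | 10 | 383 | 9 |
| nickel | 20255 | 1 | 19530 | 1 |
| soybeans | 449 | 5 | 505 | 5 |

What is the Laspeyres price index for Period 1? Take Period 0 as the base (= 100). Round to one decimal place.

Laspeyres price index uses base-period quantities as weights.
ΣP(Period 1)·Q(Period 0) = 70×34 + 383×10 + 19530×1 + 505×5 = 2380 + 3830 + 19530 + 2525 = 28265
ΣP(Period 0)·Q(Period 0) = 50×34 + 389×10 + 20255×1 + 449×5 = 1700 + 3890 + 20255 + 2245 = 28090
Index = 28265 / 28090 × 100 = 100.6230

100.6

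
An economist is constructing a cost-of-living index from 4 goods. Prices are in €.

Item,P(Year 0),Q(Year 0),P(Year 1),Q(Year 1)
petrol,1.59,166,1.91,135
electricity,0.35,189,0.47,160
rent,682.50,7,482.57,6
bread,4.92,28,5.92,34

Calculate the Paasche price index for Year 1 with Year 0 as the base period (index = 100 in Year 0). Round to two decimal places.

75.66

Paasche price index uses current-period quantities as weights.
ΣP(Year 1)·Q(Year 1) = 1.91×135 + 0.47×160 + 482.57×6 + 5.92×34 = 257.85 + 75.2 + 2895.42 + 201.28 = 3429.75
ΣP(Year 0)·Q(Year 1) = 1.59×135 + 0.35×160 + 682.50×6 + 4.92×34 = 214.65 + 56 + 4095 + 167.28 = 4532.93
Index = 3429.75 / 4532.93 × 100 = 75.6630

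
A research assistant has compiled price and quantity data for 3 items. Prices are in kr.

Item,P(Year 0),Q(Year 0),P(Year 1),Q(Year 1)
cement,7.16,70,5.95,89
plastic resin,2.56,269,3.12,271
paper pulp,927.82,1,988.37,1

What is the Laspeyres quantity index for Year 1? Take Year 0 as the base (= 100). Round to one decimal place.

106.7

Laspeyres quantity index uses base-period prices as weights.
ΣP(Year 0)·Q(Year 1) = 7.16×89 + 2.56×271 + 927.82×1 = 637.24 + 693.76 + 927.82 = 2258.82
ΣP(Year 0)·Q(Year 0) = 7.16×70 + 2.56×269 + 927.82×1 = 501.2 + 688.64 + 927.82 = 2117.66
Index = 2258.82 / 2117.66 × 100 = 106.6658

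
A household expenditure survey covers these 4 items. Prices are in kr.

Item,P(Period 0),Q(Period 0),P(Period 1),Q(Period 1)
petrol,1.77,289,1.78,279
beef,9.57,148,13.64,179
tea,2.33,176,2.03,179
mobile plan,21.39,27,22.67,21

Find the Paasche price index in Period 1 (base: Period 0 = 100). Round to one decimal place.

Paasche price index uses current-period quantities as weights.
ΣP(Period 1)·Q(Period 1) = 1.78×279 + 13.64×179 + 2.03×179 + 22.67×21 = 496.62 + 2441.56 + 363.37 + 476.07 = 3777.62
ΣP(Period 0)·Q(Period 1) = 1.77×279 + 9.57×179 + 2.33×179 + 21.39×21 = 493.83 + 1713.03 + 417.07 + 449.19 = 3073.12
Index = 3777.62 / 3073.12 × 100 = 122.9246

122.9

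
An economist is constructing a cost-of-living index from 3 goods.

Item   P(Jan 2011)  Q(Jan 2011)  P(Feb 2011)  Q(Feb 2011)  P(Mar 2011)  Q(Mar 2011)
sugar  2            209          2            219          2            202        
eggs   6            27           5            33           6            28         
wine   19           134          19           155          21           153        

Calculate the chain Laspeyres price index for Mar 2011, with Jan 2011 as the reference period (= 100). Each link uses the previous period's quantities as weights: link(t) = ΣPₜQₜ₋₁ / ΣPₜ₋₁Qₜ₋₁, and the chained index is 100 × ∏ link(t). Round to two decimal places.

108.72

Link Jan 2011→Feb 2011:
ΣP(Feb 2011)Q(Jan 2011) = 2×209 + 5×27 + 19×134 = 418 + 135 + 2546 = 3099
ΣP(Jan 2011)Q(Jan 2011) = 2×209 + 6×27 + 19×134 = 418 + 162 + 2546 = 3126
link = 3099/3126 = 0.991363
Link Feb 2011→Mar 2011:
ΣP(Mar 2011)Q(Feb 2011) = 2×219 + 6×33 + 21×155 = 438 + 198 + 3255 = 3891
ΣP(Feb 2011)Q(Feb 2011) = 2×219 + 5×33 + 19×155 = 438 + 165 + 2945 = 3548
link = 3891/3548 = 1.096674
Chained index = 100 × 0.991363 × 1.096674 = 108.7202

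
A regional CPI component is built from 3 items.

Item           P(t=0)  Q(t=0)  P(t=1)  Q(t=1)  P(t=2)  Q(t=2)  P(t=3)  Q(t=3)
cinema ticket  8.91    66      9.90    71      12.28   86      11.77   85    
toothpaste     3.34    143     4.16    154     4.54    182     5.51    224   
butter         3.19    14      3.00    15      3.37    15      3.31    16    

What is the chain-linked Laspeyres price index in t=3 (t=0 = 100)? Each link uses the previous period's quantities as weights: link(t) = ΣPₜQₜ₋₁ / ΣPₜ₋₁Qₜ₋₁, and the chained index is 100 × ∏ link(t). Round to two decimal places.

144.96

Link t=0→t=1:
ΣP(t=1)Q(t=0) = 9.90×66 + 4.16×143 + 3.00×14 = 653.4 + 594.88 + 42 = 1290.28
ΣP(t=0)Q(t=0) = 8.91×66 + 3.34×143 + 3.19×14 = 588.06 + 477.62 + 44.66 = 1110.34
link = 1290.28/1110.34 = 1.162058
Link t=1→t=2:
ΣP(t=2)Q(t=1) = 12.28×71 + 4.54×154 + 3.37×15 = 871.88 + 699.16 + 50.55 = 1621.59
ΣP(t=1)Q(t=1) = 9.90×71 + 4.16×154 + 3.00×15 = 702.9 + 640.64 + 45 = 1388.54
link = 1621.59/1388.54 = 1.167838
Link t=2→t=3:
ΣP(t=3)Q(t=2) = 11.77×86 + 5.51×182 + 3.31×15 = 1012.22 + 1002.82 + 49.65 = 2064.69
ΣP(t=2)Q(t=2) = 12.28×86 + 4.54×182 + 3.37×15 = 1056.08 + 826.28 + 50.55 = 1932.91
link = 2064.69/1932.91 = 1.068177
Chained index = 100 × 1.162058 × 1.167838 × 1.068177 = 144.9619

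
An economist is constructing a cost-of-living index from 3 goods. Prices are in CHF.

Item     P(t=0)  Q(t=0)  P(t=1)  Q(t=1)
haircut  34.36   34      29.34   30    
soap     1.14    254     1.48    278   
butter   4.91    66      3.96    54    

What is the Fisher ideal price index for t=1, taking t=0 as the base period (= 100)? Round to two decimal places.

92.54

Laspeyres component (base-period weights):
ΣP(t=1)Q(t=0) = 29.34×34 + 1.48×254 + 3.96×66 = 997.56 + 375.92 + 261.36 = 1634.84
ΣP(t=0)Q(t=0) = 34.36×34 + 1.14×254 + 4.91×66 = 1168.24 + 289.56 + 324.06 = 1781.86
L = 1634.84 / 1781.86 × 100 = 91.7491
Paasche component (current-period weights):
ΣP(t=1)Q(t=1) = 29.34×30 + 1.48×278 + 3.96×54 = 880.2 + 411.44 + 213.84 = 1505.48
ΣP(t=0)Q(t=1) = 34.36×30 + 1.14×278 + 4.91×54 = 1030.8 + 316.92 + 265.14 = 1612.86
P = 1505.48 / 1612.86 × 100 = 93.3423
Fisher = √(L × P) = √(91.7491 × 93.3423) = 92.5422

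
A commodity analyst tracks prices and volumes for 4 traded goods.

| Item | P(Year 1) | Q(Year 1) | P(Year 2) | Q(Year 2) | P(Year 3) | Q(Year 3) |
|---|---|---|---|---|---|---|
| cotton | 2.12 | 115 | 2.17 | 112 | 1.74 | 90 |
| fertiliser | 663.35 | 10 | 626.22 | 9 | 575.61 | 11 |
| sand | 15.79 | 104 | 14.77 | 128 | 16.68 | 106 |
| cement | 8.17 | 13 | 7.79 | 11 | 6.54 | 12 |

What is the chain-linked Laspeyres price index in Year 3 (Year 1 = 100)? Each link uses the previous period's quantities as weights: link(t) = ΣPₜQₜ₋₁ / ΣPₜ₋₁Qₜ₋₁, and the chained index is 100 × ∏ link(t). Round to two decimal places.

Link Year 1→Year 2:
ΣP(Year 2)Q(Year 1) = 2.17×115 + 626.22×10 + 14.77×104 + 7.79×13 = 249.55 + 6262.2 + 1536.08 + 101.27 = 8149.1
ΣP(Year 1)Q(Year 1) = 2.12×115 + 663.35×10 + 15.79×104 + 8.17×13 = 243.8 + 6633.5 + 1642.16 + 106.21 = 8625.67
link = 8149.1/8625.67 = 0.944750
Link Year 2→Year 3:
ΣP(Year 3)Q(Year 2) = 1.74×112 + 575.61×9 + 16.68×128 + 6.54×11 = 194.88 + 5180.49 + 2135.04 + 71.94 = 7582.35
ΣP(Year 2)Q(Year 2) = 2.17×112 + 626.22×9 + 14.77×128 + 7.79×11 = 243.04 + 5635.98 + 1890.56 + 85.69 = 7855.27
link = 7582.35/7855.27 = 0.965256
Chained index = 100 × 0.944750 × 0.965256 = 91.1926

91.19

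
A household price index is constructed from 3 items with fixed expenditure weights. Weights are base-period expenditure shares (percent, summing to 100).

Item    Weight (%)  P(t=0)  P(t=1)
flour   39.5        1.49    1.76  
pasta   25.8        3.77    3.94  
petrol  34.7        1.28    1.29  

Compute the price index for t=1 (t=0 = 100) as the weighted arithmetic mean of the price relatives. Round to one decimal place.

flour: 39.5 × (1.76/1.49) = 39.5 × 1.181208 = 46.6577
pasta: 25.8 × (3.94/3.77) = 25.8 × 1.045093 = 26.9634
petrol: 34.7 × (1.29/1.28) = 34.7 × 1.007812 = 34.9711
Index = Σ wᵢ·(p₁ᵢ/p₀ᵢ) = 46.6577 + 26.9634 + 34.9711 = 108.5922

108.6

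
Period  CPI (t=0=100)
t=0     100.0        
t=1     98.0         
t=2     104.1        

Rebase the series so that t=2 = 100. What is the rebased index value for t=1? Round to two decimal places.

Rebased(t=1) = 98.0 / 104.1 × 100 = 94.1402

94.14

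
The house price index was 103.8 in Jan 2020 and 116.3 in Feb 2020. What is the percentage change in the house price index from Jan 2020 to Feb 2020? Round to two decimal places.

12.04%

Change = (116.3 − 103.8) / 103.8 × 100
       = 12.5 / 103.8 × 100 = 12.0424%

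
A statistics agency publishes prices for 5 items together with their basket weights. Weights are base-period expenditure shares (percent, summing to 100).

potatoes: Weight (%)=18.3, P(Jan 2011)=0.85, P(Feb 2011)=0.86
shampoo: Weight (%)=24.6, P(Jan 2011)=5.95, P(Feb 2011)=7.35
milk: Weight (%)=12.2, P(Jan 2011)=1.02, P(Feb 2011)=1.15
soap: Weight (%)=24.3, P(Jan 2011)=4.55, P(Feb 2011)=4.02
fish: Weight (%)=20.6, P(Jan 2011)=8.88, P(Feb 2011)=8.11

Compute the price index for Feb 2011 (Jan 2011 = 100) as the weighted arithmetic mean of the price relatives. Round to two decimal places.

potatoes: 18.3 × (0.86/0.85) = 18.3 × 1.011765 = 18.5153
shampoo: 24.6 × (7.35/5.95) = 24.6 × 1.235294 = 30.3882
milk: 12.2 × (1.15/1.02) = 12.2 × 1.127451 = 13.7549
soap: 24.3 × (4.02/4.55) = 24.3 × 0.883516 = 21.4695
fish: 20.6 × (8.11/8.88) = 20.6 × 0.913288 = 18.8137
Index = Σ wᵢ·(p₁ᵢ/p₀ᵢ) = 18.5153 + 30.3882 + 13.7549 + 21.4695 + 18.8137 = 102.9416

102.94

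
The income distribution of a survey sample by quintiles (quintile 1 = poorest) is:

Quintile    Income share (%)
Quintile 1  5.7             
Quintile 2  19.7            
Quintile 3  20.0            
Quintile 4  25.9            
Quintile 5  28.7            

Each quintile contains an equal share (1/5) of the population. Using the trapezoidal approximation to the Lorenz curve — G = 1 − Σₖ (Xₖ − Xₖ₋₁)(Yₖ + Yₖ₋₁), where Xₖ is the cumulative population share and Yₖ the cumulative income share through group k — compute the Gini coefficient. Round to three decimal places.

0.209

Cumulative income shares Yₖ: 0.0570, 0.2540, 0.4540, 0.7130, 1.0000
Σ (Xₖ−Xₖ₋₁)(Yₖ+Yₖ₋₁) = (1/5)(0.0570+0.0000) + (1/5)(0.2540+0.0570) + (1/5)(0.4540+0.2540) + (1/5)(0.7130+0.4540) + (1/5)(1.0000+0.7130)
  = 0.0114 + 0.0622 + 0.1416 + 0.2334 + 0.3426 = 0.7912
G = 1 − 0.7912 = 0.2088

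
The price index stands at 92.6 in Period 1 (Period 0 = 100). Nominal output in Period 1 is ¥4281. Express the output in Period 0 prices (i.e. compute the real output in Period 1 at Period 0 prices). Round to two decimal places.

4623.11

Real = Nominal ÷ (Index/100) = 4281 ÷ (92.6/100)
     = 4281 ÷ 0.926 = 4623.1102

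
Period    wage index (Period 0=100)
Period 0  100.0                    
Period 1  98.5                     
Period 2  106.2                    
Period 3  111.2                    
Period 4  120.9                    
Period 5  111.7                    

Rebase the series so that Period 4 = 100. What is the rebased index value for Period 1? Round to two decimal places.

Rebased(Period 1) = 98.5 / 120.9 × 100 = 81.4723

81.47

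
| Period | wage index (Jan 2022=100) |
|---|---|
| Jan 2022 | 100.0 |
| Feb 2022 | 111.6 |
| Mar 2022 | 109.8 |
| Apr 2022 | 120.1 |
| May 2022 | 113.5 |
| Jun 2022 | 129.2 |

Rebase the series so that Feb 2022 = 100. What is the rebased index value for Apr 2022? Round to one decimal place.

107.6

Rebased(Apr 2022) = 120.1 / 111.6 × 100 = 107.6165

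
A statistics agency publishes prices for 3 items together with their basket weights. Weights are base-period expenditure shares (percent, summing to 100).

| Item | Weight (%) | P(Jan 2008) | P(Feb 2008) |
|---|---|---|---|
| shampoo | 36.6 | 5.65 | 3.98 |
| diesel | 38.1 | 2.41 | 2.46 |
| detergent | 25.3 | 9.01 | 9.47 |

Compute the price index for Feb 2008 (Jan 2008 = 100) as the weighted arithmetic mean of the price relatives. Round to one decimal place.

shampoo: 36.6 × (3.98/5.65) = 36.6 × 0.704425 = 25.7819
diesel: 38.1 × (2.46/2.41) = 38.1 × 1.020747 = 38.8905
detergent: 25.3 × (9.47/9.01) = 25.3 × 1.051054 = 26.5917
Index = Σ wᵢ·(p₁ᵢ/p₀ᵢ) = 25.7819 + 38.8905 + 26.5917 = 91.2641

91.3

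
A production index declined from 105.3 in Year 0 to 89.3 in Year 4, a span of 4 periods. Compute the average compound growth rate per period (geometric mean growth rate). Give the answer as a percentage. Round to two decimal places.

-4.04%

Growth factor = (89.3/105.3)^(1/4) = (0.848053)^(1/4) = 0.959634
Growth rate = 0.959634 − 1 = -0.040366 = -4.0366%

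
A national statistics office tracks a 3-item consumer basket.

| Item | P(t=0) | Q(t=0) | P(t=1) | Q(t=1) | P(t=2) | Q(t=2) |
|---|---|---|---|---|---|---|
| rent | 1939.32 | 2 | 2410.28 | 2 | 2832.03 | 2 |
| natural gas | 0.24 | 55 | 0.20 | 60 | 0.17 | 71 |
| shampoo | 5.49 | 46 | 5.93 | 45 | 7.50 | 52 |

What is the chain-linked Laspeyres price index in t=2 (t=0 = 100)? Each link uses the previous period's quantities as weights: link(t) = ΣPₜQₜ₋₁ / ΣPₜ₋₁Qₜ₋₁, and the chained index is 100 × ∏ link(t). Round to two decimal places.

Link t=0→t=1:
ΣP(t=1)Q(t=0) = 2410.28×2 + 0.20×55 + 5.93×46 = 4820.56 + 11 + 272.78 = 5104.34
ΣP(t=0)Q(t=0) = 1939.32×2 + 0.24×55 + 5.49×46 = 3878.64 + 13.2 + 252.54 = 4144.38
link = 5104.34/4144.38 = 1.231629
Link t=1→t=2:
ΣP(t=2)Q(t=1) = 2832.03×2 + 0.17×60 + 7.50×45 = 5664.06 + 10.2 + 337.5 = 6011.76
ΣP(t=1)Q(t=1) = 2410.28×2 + 0.20×60 + 5.93×45 = 4820.56 + 12 + 266.85 = 5099.41
link = 6011.76/5099.41 = 1.178913
Chained index = 100 × 1.231629 × 1.178913 = 145.1984

145.20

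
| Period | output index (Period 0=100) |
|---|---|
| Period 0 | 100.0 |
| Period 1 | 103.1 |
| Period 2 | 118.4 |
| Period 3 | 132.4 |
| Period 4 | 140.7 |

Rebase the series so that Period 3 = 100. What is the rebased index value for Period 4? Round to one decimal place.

106.3

Rebased(Period 4) = 140.7 / 132.4 × 100 = 106.2689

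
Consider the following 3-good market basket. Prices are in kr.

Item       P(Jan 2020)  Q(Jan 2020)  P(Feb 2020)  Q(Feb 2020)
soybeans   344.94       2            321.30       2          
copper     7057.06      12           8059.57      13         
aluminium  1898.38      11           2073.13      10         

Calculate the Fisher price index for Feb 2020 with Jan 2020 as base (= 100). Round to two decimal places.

113.15

Laspeyres component (base-period weights):
ΣP(Feb 2020)Q(Jan 2020) = 321.30×2 + 8059.57×12 + 2073.13×11 = 642.6 + 96714.84 + 22804.43 = 120161.87
ΣP(Jan 2020)Q(Jan 2020) = 344.94×2 + 7057.06×12 + 1898.38×11 = 689.88 + 84684.72 + 20882.18 = 106256.78
L = 120161.87 / 106256.78 × 100 = 113.0863
Paasche component (current-period weights):
ΣP(Feb 2020)Q(Feb 2020) = 321.30×2 + 8059.57×13 + 2073.13×10 = 642.6 + 104774.41 + 20731.3 = 126148.31
ΣP(Jan 2020)Q(Feb 2020) = 344.94×2 + 7057.06×13 + 1898.38×10 = 689.88 + 91741.78 + 18983.8 = 111415.46
P = 126148.31 / 111415.46 × 100 = 113.2233
Fisher = √(L × P) = √(113.0863 × 113.2233) = 113.1548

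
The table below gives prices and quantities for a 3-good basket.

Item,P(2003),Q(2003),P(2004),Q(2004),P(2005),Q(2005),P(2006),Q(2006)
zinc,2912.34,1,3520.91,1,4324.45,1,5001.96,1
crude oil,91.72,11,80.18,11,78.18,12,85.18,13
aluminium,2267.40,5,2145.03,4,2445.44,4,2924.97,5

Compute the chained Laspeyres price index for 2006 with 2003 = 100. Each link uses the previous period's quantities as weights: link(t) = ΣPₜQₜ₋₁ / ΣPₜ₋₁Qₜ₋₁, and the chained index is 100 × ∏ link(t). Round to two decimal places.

134.65

Link 2003→2004:
ΣP(2004)Q(2003) = 3520.91×1 + 80.18×11 + 2145.03×5 = 3520.91 + 881.98 + 10725.15 = 15128.04
ΣP(2003)Q(2003) = 2912.34×1 + 91.72×11 + 2267.40×5 = 2912.34 + 1008.92 + 11337 = 15258.26
link = 15128.04/15258.26 = 0.991466
Link 2004→2005:
ΣP(2005)Q(2004) = 4324.45×1 + 78.18×11 + 2445.44×4 = 4324.45 + 859.98 + 9781.76 = 14966.19
ΣP(2004)Q(2004) = 3520.91×1 + 80.18×11 + 2145.03×4 = 3520.91 + 881.98 + 8580.12 = 12983.01
link = 14966.19/12983.01 = 1.152752
Link 2005→2006:
ΣP(2006)Q(2005) = 5001.96×1 + 85.18×12 + 2924.97×4 = 5001.96 + 1022.16 + 11699.88 = 17724
ΣP(2005)Q(2005) = 4324.45×1 + 78.18×12 + 2445.44×4 = 4324.45 + 938.16 + 9781.76 = 15044.37
link = 17724/15044.37 = 1.178115
Chained index = 100 × 0.991466 × 1.152752 × 1.178115 = 134.6484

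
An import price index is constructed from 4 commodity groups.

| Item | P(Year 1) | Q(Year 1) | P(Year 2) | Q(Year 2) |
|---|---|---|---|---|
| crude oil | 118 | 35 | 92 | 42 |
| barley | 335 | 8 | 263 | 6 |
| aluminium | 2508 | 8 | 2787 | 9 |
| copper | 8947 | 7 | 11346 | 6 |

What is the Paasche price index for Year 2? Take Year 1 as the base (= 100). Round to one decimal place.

118.5

Paasche price index uses current-period quantities as weights.
ΣP(Year 2)·Q(Year 2) = 92×42 + 263×6 + 2787×9 + 11346×6 = 3864 + 1578 + 25083 + 68076 = 98601
ΣP(Year 1)·Q(Year 2) = 118×42 + 335×6 + 2508×9 + 8947×6 = 4956 + 2010 + 22572 + 53682 = 83220
Index = 98601 / 83220 × 100 = 118.4823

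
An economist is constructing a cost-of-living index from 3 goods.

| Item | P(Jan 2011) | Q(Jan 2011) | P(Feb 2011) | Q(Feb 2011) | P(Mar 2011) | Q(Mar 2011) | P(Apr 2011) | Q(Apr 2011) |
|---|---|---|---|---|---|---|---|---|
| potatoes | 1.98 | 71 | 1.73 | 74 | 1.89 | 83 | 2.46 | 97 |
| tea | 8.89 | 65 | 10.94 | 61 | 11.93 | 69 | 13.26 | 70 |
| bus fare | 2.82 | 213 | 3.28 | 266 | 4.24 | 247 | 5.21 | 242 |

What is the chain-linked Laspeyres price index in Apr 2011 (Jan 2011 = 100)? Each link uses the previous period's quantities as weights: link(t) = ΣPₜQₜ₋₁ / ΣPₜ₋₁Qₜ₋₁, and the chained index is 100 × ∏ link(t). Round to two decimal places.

164.97

Link Jan 2011→Feb 2011:
ΣP(Feb 2011)Q(Jan 2011) = 1.73×71 + 10.94×65 + 3.28×213 = 122.83 + 711.1 + 698.64 = 1532.57
ΣP(Jan 2011)Q(Jan 2011) = 1.98×71 + 8.89×65 + 2.82×213 = 140.58 + 577.85 + 600.66 = 1319.09
link = 1532.57/1319.09 = 1.161839
Link Feb 2011→Mar 2011:
ΣP(Mar 2011)Q(Feb 2011) = 1.89×74 + 11.93×61 + 4.24×266 = 139.86 + 727.73 + 1127.84 = 1995.43
ΣP(Feb 2011)Q(Feb 2011) = 1.73×74 + 10.94×61 + 3.28×266 = 128.02 + 667.34 + 872.48 = 1667.84
link = 1995.43/1667.84 = 1.196416
Link Mar 2011→Apr 2011:
ΣP(Apr 2011)Q(Mar 2011) = 2.46×83 + 13.26×69 + 5.21×247 = 204.18 + 914.94 + 1286.87 = 2405.99
ΣP(Mar 2011)Q(Mar 2011) = 1.89×83 + 11.93×69 + 4.24×247 = 156.87 + 823.17 + 1047.28 = 2027.32
link = 2405.99/2027.32 = 1.186784
Chained index = 100 × 1.161839 × 1.196416 × 1.186784 = 164.9679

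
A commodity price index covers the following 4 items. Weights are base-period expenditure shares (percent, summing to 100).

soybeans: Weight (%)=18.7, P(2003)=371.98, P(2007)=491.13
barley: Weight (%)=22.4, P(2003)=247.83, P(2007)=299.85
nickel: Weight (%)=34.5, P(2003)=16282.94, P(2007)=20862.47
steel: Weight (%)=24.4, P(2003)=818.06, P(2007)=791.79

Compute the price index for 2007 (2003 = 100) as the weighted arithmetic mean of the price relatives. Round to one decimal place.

119.6

soybeans: 18.7 × (491.13/371.98) = 18.7 × 1.320313 = 24.6899
barley: 22.4 × (299.85/247.83) = 22.4 × 1.209902 = 27.1018
nickel: 34.5 × (20862.47/16282.94) = 34.5 × 1.281247 = 44.2030
steel: 24.4 × (791.79/818.06) = 24.4 × 0.967887 = 23.6165
Index = Σ wᵢ·(p₁ᵢ/p₀ᵢ) = 24.6899 + 27.1018 + 44.2030 + 23.6165 = 119.6111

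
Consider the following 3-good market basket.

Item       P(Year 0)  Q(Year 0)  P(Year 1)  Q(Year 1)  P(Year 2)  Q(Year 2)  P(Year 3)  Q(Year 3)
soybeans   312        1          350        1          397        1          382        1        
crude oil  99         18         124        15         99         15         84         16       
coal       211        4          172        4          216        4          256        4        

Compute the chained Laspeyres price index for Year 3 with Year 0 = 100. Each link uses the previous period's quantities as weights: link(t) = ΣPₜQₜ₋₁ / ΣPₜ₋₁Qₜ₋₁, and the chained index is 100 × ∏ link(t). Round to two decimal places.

102.39

Link Year 0→Year 1:
ΣP(Year 1)Q(Year 0) = 350×1 + 124×18 + 172×4 = 350 + 2232 + 688 = 3270
ΣP(Year 0)Q(Year 0) = 312×1 + 99×18 + 211×4 = 312 + 1782 + 844 = 2938
link = 3270/2938 = 1.113002
Link Year 1→Year 2:
ΣP(Year 2)Q(Year 1) = 397×1 + 99×15 + 216×4 = 397 + 1485 + 864 = 2746
ΣP(Year 1)Q(Year 1) = 350×1 + 124×15 + 172×4 = 350 + 1860 + 688 = 2898
link = 2746/2898 = 0.947550
Link Year 2→Year 3:
ΣP(Year 3)Q(Year 2) = 382×1 + 84×15 + 256×4 = 382 + 1260 + 1024 = 2666
ΣP(Year 2)Q(Year 2) = 397×1 + 99×15 + 216×4 = 397 + 1485 + 864 = 2746
link = 2666/2746 = 0.970867
Chained index = 100 × 1.113002 × 0.947550 × 0.970867 = 102.3900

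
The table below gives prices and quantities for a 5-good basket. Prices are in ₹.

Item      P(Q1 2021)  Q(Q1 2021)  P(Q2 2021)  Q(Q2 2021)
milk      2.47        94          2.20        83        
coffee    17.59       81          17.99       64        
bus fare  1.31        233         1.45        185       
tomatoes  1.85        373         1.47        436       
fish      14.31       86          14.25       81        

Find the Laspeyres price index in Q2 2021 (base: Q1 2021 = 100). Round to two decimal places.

Laspeyres price index uses base-period quantities as weights.
ΣP(Q2 2021)·Q(Q1 2021) = 2.20×94 + 17.99×81 + 1.45×233 + 1.47×373 + 14.25×86 = 206.8 + 1457.19 + 337.85 + 548.31 + 1225.5 = 3775.65
ΣP(Q1 2021)·Q(Q1 2021) = 2.47×94 + 17.59×81 + 1.31×233 + 1.85×373 + 14.31×86 = 232.18 + 1424.79 + 305.23 + 690.05 + 1230.66 = 3882.91
Index = 3775.65 / 3882.91 × 100 = 97.2376

97.24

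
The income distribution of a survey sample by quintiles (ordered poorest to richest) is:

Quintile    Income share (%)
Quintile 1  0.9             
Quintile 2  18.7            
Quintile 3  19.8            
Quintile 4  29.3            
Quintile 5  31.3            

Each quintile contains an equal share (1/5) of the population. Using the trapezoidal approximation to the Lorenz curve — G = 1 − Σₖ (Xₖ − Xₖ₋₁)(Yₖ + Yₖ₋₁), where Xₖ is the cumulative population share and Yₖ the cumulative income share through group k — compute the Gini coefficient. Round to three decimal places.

Cumulative income shares Yₖ: 0.0090, 0.1960, 0.3940, 0.6870, 1.0000
Σ (Xₖ−Xₖ₋₁)(Yₖ+Yₖ₋₁) = (1/5)(0.0090+0.0000) + (1/5)(0.1960+0.0090) + (1/5)(0.3940+0.1960) + (1/5)(0.6870+0.3940) + (1/5)(1.0000+0.6870)
  = 0.0018 + 0.0410 + 0.1180 + 0.2162 + 0.3374 = 0.7144
G = 1 − 0.7144 = 0.2856

0.286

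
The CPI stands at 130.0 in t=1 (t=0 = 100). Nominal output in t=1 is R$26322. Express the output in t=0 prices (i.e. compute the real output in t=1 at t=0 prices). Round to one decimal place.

20247.7

Real = Nominal ÷ (Index/100) = 26322 ÷ (130.0/100)
     = 26322 ÷ 1.300 = 20247.6923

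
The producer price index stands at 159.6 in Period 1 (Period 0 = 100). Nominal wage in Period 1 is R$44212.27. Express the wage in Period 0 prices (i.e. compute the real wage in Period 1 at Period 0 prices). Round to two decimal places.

27701.92

Real = Nominal ÷ (Index/100) = 44212.27 ÷ (159.6/100)
     = 44212.27 ÷ 1.596 = 27701.9236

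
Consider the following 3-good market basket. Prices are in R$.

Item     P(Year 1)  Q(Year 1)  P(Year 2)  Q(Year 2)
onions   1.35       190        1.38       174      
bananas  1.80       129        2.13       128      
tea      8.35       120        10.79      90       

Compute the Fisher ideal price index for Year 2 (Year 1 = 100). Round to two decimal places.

122.41

Laspeyres component (base-period weights):
ΣP(Year 2)Q(Year 1) = 1.38×190 + 2.13×129 + 10.79×120 = 262.2 + 274.77 + 1294.8 = 1831.77
ΣP(Year 1)Q(Year 1) = 1.35×190 + 1.80×129 + 8.35×120 = 256.5 + 232.2 + 1002 = 1490.7
L = 1831.77 / 1490.7 × 100 = 122.8799
Paasche component (current-period weights):
ΣP(Year 2)Q(Year 2) = 1.38×174 + 2.13×128 + 10.79×90 = 240.12 + 272.64 + 971.1 = 1483.86
ΣP(Year 1)Q(Year 2) = 1.35×174 + 1.80×128 + 8.35×90 = 234.9 + 230.4 + 751.5 = 1216.8
P = 1483.86 / 1216.8 × 100 = 121.9477
Fisher = √(L × P) = √(122.8799 × 121.9477) = 122.4129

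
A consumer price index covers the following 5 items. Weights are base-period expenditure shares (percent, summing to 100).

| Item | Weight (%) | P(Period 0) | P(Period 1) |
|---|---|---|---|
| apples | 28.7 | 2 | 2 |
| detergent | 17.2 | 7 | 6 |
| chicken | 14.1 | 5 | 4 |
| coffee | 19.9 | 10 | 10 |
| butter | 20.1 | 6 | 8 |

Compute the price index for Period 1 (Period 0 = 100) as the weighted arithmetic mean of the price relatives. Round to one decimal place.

101.4

apples: 28.7 × (2/2) = 28.7 × 1.000000 = 28.7000
detergent: 17.2 × (6/7) = 17.2 × 0.857143 = 14.7429
chicken: 14.1 × (4/5) = 14.1 × 0.800000 = 11.2800
coffee: 19.9 × (10/10) = 19.9 × 1.000000 = 19.9000
butter: 20.1 × (8/6) = 20.1 × 1.333333 = 26.8000
Index = Σ wᵢ·(p₁ᵢ/p₀ᵢ) = 28.7000 + 14.7429 + 11.2800 + 19.9000 + 26.8000 = 101.4229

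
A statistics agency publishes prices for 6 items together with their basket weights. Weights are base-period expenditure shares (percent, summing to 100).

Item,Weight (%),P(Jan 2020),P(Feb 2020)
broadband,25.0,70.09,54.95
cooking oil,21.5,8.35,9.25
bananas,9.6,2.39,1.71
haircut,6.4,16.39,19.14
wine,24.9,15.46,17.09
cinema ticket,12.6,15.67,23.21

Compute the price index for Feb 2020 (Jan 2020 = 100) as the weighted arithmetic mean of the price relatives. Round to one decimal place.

103.9

broadband: 25.0 × (54.95/70.09) = 25.0 × 0.783992 = 19.5998
cooking oil: 21.5 × (9.25/8.35) = 21.5 × 1.107784 = 23.8174
bananas: 9.6 × (1.71/2.39) = 9.6 × 0.715481 = 6.8686
haircut: 6.4 × (19.14/16.39) = 6.4 × 1.167785 = 7.4738
wine: 24.9 × (17.09/15.46) = 24.9 × 1.105433 = 27.5253
cinema ticket: 12.6 × (23.21/15.67) = 12.6 × 1.481174 = 18.6628
Index = Σ wᵢ·(p₁ᵢ/p₀ᵢ) = 19.5998 + 23.8174 + 6.8686 + 7.4738 + 27.5253 + 18.6628 = 103.9477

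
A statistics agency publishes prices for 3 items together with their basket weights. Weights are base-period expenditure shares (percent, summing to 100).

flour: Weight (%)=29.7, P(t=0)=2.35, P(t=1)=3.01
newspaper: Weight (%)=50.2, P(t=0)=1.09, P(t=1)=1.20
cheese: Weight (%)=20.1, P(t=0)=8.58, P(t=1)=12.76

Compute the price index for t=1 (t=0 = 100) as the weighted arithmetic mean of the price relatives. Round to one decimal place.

flour: 29.7 × (3.01/2.35) = 29.7 × 1.280851 = 38.0413
newspaper: 50.2 × (1.20/1.09) = 50.2 × 1.100917 = 55.2661
cheese: 20.1 × (12.76/8.58) = 20.1 × 1.487179 = 29.8923
Index = Σ wᵢ·(p₁ᵢ/p₀ᵢ) = 38.0413 + 55.2661 + 29.8923 = 123.1996

123.2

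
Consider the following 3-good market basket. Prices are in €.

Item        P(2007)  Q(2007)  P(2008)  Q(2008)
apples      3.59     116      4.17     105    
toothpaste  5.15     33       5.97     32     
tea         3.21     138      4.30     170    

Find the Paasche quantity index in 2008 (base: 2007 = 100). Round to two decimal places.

106.73

Paasche quantity index uses current-period prices as weights.
ΣP(2008)·Q(2008) = 4.17×105 + 5.97×32 + 4.30×170 = 437.85 + 191.04 + 731 = 1359.89
ΣP(2008)·Q(2007) = 4.17×116 + 5.97×33 + 4.30×138 = 483.72 + 197.01 + 593.4 = 1274.13
Index = 1359.89 / 1274.13 × 100 = 106.7309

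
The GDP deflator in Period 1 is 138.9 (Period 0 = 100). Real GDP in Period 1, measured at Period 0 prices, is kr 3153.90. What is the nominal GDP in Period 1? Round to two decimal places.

Nominal = Real × (Index/100) = 3153.90 × (138.9/100)
        = 3153.90 × 1.389 = 4380.7671

4380.77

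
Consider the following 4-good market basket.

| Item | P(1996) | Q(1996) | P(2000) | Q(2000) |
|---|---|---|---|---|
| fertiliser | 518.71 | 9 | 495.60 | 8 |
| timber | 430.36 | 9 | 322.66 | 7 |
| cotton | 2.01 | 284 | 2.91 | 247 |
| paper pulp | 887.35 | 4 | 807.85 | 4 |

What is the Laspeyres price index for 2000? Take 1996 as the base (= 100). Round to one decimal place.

Laspeyres price index uses base-period quantities as weights.
ΣP(2000)·Q(1996) = 495.60×9 + 322.66×9 + 2.91×284 + 807.85×4 = 4460.4 + 2903.94 + 826.44 + 3231.4 = 11422.18
ΣP(1996)·Q(1996) = 518.71×9 + 430.36×9 + 2.01×284 + 887.35×4 = 4668.39 + 3873.24 + 570.84 + 3549.4 = 12661.87
Index = 11422.18 / 12661.87 × 100 = 90.2093

90.2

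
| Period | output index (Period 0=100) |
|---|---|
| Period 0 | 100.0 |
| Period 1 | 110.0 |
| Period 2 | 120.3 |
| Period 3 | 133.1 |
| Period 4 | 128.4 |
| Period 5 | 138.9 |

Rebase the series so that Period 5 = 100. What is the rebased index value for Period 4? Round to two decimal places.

92.44

Rebased(Period 4) = 128.4 / 138.9 × 100 = 92.4406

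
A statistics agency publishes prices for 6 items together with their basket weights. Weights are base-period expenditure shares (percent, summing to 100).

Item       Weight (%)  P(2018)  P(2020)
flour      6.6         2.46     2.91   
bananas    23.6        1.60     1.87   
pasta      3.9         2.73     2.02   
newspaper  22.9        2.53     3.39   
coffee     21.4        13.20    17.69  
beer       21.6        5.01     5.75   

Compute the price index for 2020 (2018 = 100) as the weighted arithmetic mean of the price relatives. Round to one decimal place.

flour: 6.6 × (2.91/2.46) = 6.6 × 1.182927 = 7.8073
bananas: 23.6 × (1.87/1.60) = 23.6 × 1.168750 = 27.5825
pasta: 3.9 × (2.02/2.73) = 3.9 × 0.739927 = 2.8857
newspaper: 22.9 × (3.39/2.53) = 22.9 × 1.339921 = 30.6842
coffee: 21.4 × (17.69/13.20) = 21.4 × 1.340152 = 28.6792
beer: 21.6 × (5.75/5.01) = 21.6 × 1.147705 = 24.7904
Index = Σ wᵢ·(p₁ᵢ/p₀ᵢ) = 7.8073 + 27.5825 + 2.8857 + 30.6842 + 28.6792 + 24.7904 = 122.4294

122.4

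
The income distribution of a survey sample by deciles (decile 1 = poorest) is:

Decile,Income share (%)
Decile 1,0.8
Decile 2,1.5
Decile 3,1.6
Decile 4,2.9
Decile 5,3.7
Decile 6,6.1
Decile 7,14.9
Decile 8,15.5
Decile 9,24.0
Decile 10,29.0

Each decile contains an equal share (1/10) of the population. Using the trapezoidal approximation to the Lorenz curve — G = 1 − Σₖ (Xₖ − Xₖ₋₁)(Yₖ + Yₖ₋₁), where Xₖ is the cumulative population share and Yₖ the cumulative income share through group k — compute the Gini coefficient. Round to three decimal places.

0.519

Cumulative income shares Yₖ: 0.0080, 0.0230, 0.0390, 0.0680, 0.1050, 0.1660, 0.3150, 0.4700, 0.7100, 1.0000
Σ (Xₖ−Xₖ₋₁)(Yₖ+Yₖ₋₁) = (1/10)(0.0080+0.0000) + (1/10)(0.0230+0.0080) + (1/10)(0.0390+0.0230) + (1/10)(0.0680+0.0390) + (1/10)(0.1050+0.0680) + (1/10)(0.1660+0.1050) + (1/10)(0.3150+0.1660) + (1/10)(0.4700+0.3150) + (1/10)(0.7100+0.4700) + (1/10)(1.0000+0.7100)
  = 0.0008 + 0.0031 + 0.0062 + 0.0107 + 0.0173 + 0.0271 + 0.0481 + 0.0785 + 0.1180 + 0.1710 = 0.4808
G = 1 − 0.4808 = 0.5192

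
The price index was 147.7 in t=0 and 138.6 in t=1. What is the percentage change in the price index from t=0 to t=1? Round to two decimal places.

-6.16%

Change = (138.6 − 147.7) / 147.7 × 100
       = -9.1 / 147.7 × 100 = -6.1611%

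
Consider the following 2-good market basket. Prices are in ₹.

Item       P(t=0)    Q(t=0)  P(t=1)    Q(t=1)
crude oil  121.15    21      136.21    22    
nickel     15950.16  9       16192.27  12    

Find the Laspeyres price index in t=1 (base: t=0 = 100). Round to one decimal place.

101.7

Laspeyres price index uses base-period quantities as weights.
ΣP(t=1)·Q(t=0) = 136.21×21 + 16192.27×9 = 2860.41 + 145730.43 = 148590.84
ΣP(t=0)·Q(t=0) = 121.15×21 + 15950.16×9 = 2544.15 + 143551.44 = 146095.59
Index = 148590.84 / 146095.59 × 100 = 101.7080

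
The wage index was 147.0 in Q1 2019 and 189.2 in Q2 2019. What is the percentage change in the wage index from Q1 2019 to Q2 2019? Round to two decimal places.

Change = (189.2 − 147.0) / 147.0 × 100
       = 42.2 / 147.0 × 100 = 28.7075%

28.71%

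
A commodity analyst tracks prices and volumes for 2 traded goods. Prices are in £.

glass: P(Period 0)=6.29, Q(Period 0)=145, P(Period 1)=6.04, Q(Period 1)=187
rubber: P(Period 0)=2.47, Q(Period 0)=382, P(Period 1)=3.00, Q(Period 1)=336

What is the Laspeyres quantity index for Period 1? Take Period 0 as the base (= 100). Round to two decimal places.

Laspeyres quantity index uses base-period prices as weights.
ΣP(Period 0)·Q(Period 1) = 6.29×187 + 2.47×336 = 1176.23 + 829.92 = 2006.15
ΣP(Period 0)·Q(Period 0) = 6.29×145 + 2.47×382 = 912.05 + 943.54 = 1855.59
Index = 2006.15 / 1855.59 × 100 = 108.1139

108.11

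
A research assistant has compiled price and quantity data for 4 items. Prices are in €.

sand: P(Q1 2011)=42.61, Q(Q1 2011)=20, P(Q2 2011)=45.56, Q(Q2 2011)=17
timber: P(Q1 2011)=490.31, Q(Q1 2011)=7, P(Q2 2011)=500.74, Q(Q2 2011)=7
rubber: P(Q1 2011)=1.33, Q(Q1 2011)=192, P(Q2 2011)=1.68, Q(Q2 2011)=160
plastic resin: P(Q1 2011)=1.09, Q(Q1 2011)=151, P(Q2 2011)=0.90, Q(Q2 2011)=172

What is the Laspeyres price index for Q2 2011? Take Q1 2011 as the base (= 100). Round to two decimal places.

Laspeyres price index uses base-period quantities as weights.
ΣP(Q2 2011)·Q(Q1 2011) = 45.56×20 + 500.74×7 + 1.68×192 + 0.90×151 = 911.2 + 3505.18 + 322.56 + 135.9 = 4874.84
ΣP(Q1 2011)·Q(Q1 2011) = 42.61×20 + 490.31×7 + 1.33×192 + 1.09×151 = 852.2 + 3432.17 + 255.36 + 164.59 = 4704.32
Index = 4874.84 / 4704.32 × 100 = 103.6248

103.62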